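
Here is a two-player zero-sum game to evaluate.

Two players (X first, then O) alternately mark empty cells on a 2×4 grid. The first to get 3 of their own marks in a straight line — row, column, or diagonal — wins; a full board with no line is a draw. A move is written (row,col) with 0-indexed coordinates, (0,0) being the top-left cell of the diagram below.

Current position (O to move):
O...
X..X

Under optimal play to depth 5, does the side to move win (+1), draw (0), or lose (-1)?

[O.../X..X] O move#1: (0,1):+0/OO../X..X*, (0,2):+0/O.O./X..X, (0,3):+0/O..O/X..X, (1,1):+0/O.../XO.X, (1,2):+0/O.../X.OX
[OO../X..X] X move#2: (0,2):+0/OOX./X..X*, (0,3):-1/OO.X/X..X, (1,1):-1/OO../XX.X, (1,2):-1/OO../X.XX
[OOX./X..X] O move#3: (0,3):+0/OOXO/X..X*, (1,1):+0/OOX./XO.X, (1,2):+0/OOX./X.OX
[OOXO/X..X] X move#4: (1,1):+0/OOXO/XX.X*, (1,2):+0/OOXO/X.XX
[OOXO/XX.X] O move#5: (1,2):+0/OOXO/XXOX*
[OOXO/XXOX] end (terminal +0, X#6); searched O.../X..X to 5

value(O.../X..X, O) = 0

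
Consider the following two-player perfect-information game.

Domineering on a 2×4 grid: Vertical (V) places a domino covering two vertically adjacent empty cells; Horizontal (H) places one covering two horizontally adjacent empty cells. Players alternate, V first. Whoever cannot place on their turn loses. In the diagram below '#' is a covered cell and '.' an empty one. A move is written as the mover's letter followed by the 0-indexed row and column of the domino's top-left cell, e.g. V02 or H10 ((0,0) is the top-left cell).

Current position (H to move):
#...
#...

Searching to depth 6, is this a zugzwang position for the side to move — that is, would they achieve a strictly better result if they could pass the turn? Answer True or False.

[#.../#...] H move#1: H01:+1/###./#...*, H02:+1/#.##/#..., H11:+1/#.../###., H12:+1/#.../#.##
[###./#...] V move#2: V03:-1/####/#..#*
[####/#..#] H move#3: H11:+1/####/####*
[####/####] end (terminal -1, V#4); searched #.../#... to 6
pass branch (V moves first from the same position):
  | [#.../#...] V move#1: V01:-1/##../##.., V02:+1/#.#./#.#.*, V03:-1/#..#/#..#
  | [#.#./#.#.] end (terminal -1, H#2); searched #.../#... to 6
H moving scores +1; H passing scores -1

zugzwang(#.../#..., H) = False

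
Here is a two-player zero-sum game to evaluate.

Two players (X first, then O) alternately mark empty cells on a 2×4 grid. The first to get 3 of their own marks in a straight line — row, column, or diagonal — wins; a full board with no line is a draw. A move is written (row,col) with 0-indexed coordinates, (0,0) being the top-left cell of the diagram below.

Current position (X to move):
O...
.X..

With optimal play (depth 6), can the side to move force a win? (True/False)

X winning at [O.../.X..]: True

p1 X@[O.../.X..]: (0,1)[OX../.X..]+0 (0,2)[O.X./.X..]+0 (0,3)[O..X/.X..]+0 (1,0)[O.../XX..]+0 (1,2)[O.../.XX.]+1* (1,3)[O.../.X.X]+0
p2 O@[O.../.XX.]: (0,1)[OO../.XX.]-1* (0,2)[O.O./.XX.]-1 (0,3)[O..O/.XX.]-1 (1,0)[O.../OXX.]-1 (1,3)[O.../.XXO]-1
p3 X@[OO../.XX.]: (0,2)[OOX./.XX.]+1* (0,3)[OO.X/.XX.]-1 (1,0)[OO../XXX.]+1 (1,3)[OO../.XXX]+1
p4 O@[OOX./.XX.]: (0,3)[OOXO/.XX.]-1* (1,0)[OOX./OXX.]-1 (1,3)[OOX./.XXO]-1
p5 X@[OOXO/.XX.]: (1,0)[OOXO/XXX.]+1* (1,3)[OOXO/.XXX]+1
p6 O@[OOXO/XXX.] terminal -1; root [O.../.X..] d6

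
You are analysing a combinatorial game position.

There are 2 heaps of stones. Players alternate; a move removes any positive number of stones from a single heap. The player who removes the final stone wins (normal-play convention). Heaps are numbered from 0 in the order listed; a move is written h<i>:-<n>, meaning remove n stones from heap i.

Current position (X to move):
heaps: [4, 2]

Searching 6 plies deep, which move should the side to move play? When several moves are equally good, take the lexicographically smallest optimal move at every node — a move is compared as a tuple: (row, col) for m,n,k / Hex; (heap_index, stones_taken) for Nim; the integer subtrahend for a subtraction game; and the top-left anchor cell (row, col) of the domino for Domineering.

X's best at [(4,2)]: h0:-2

[(4,2)] X move#1: h0:-1:-1/(3,2), h0:-2:+1/(2,2)*, h0:-3:-1/(1,2), h0:-4:-1/(0,2), h1:-1:-1/(4,1), h1:-2:-1/(4,0)
[(2,2)] O move#2: h0:-1:-1/(1,2)*, h0:-2:-1/(0,2), h1:-1:-1/(2,1), h1:-2:-1/(2,0)
[(1,2)] X move#3: h0:-1:-1/(0,2), h1:-1:+1/(1,1)*, h1:-2:-1/(1,0)
[(1,1)] O move#4: h0:-1:-1/(0,1)*, h1:-1:-1/(1,0)
[(0,1)] X move#5: h1:-1:+1/(0,0)*
[(0,0)] end (terminal -1, O#6); searched (4,2) to 6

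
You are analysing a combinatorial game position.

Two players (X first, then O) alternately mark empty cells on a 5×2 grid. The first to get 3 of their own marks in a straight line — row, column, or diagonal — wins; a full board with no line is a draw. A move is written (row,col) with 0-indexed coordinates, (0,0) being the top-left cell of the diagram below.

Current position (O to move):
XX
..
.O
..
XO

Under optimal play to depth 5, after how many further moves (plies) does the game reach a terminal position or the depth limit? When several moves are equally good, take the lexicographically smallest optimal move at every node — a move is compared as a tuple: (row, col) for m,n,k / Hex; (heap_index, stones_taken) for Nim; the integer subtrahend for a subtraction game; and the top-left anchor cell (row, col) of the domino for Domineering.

PV length from [XX/../.O/../XO]: 1 ply

[XX/../.O/../XO] O move#1: (1,0):+0/XX/O./.O/../XO, (1,1):+0/XX/.O/.O/../XO, (2,0):+0/XX/../OO/../XO, (3,0):+0/XX/../.O/O./XO, (3,1):+1/XX/../.O/.O/XO*
[XX/../.O/.O/XO] end (terminal -1, X#2); searched XX/../.O/../XO to 5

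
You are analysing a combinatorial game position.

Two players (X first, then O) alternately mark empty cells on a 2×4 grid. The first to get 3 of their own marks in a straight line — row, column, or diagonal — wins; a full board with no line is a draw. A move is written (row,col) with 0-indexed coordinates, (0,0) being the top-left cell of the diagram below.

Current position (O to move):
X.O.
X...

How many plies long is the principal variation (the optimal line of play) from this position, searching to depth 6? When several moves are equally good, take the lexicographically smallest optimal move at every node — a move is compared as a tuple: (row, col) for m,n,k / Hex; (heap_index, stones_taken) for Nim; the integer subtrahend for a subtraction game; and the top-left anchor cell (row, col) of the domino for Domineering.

PV length from [X.O./X...]: 5 plies

ply 1, O at X.O./X... | (0,1)=+0→XOO./X...*; (0,3)=+0→X.OO/X...; (1,1)=+0→X.O./XO..; (1,2)=+0→X.O./X.O.; (1,3)=+0→X.O./X..O
ply 2, X at XOO./X... | (0,3)=+0→XOOX/X...*; (1,1)=-1→XOO./XX..; (1,2)=-1→XOO./X.X.; (1,3)=-1→XOO./X..X
ply 3, O at XOOX/X... | (1,1)=+0→XOOX/XO..*; (1,2)=+0→XOOX/X.O.; (1,3)=+0→XOOX/X..O
ply 4, X at XOOX/XO.. | (1,2)=+0→XOOX/XOX.*; (1,3)=+0→XOOX/XO.X
ply 5, O at XOOX/XOX. | (1,3)=+0→XOOX/XOXO*
ply 6: XOOX/XOXO is terminal +0 (X); from X.O./X... depth 6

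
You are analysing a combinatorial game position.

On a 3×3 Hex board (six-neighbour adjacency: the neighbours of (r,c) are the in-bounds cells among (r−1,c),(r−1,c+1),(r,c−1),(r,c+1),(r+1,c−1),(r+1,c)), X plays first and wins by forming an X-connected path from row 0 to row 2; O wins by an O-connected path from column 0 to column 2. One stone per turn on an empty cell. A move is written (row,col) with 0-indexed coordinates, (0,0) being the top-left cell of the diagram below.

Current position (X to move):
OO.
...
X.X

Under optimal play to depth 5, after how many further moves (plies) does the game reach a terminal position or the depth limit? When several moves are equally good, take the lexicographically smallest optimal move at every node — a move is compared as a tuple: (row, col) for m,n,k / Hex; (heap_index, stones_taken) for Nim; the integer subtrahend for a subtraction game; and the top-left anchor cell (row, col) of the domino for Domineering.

[OO./.../X.X] X move#1: (0,2):+1/OOX/.../X.X*, (1,0):-1/OO./X../X.X, (1,1):-1/OO./.X./X.X, (1,2):-1/OO./..X/X.X, (2,1):-1/OO./.../XXX
[OOX/.../X.X] O move#2: (1,0):-1/OOX/O../X.X*, (1,1):-1/OOX/.O./X.X, (1,2):-1/OOX/..O/X.X, (2,1):-1/OOX/.../XOX
[OOX/O../X.X] X move#3: (1,1):+1/OOX/OX./X.X*, (1,2):+1/OOX/O.X/X.X, (2,1):+1/OOX/O../XXX
[OOX/OX./X.X] end (terminal -1, O#4); searched OO./.../X.X to 5

PV length from [OO./.../X.X]: 3 plies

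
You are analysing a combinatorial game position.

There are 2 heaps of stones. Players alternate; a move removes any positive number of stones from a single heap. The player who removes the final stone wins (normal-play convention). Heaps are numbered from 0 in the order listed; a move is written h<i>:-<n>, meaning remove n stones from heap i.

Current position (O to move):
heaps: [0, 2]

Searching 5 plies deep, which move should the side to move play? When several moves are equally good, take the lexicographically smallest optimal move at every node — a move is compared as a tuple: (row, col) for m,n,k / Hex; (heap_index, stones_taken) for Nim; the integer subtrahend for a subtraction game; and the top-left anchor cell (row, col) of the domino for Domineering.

p1 O@[(0,2)]: h1:-1[(0,1)]-1 h1:-2[(0,0)]+1*
p2 X@[(0,0)] terminal -1; root [(0,2)] d5

O's best at [(0,2)]: h1:-2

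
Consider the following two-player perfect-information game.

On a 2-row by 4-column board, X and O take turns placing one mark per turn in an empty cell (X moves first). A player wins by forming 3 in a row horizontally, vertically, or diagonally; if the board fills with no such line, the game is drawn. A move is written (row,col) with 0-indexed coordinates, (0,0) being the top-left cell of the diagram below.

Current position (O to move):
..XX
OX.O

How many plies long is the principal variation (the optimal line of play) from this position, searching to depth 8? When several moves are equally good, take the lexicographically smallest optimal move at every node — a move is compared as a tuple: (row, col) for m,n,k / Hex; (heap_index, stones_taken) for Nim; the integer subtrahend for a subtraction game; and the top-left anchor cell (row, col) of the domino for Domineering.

PV length from [..XX/OX.O]: 3 plies

ply 1, O at ..XX/OX.O | (0,0)=-1→O.XX/OX.O; (0,1)=+0→.OXX/OX.O*; (1,2)=-1→..XX/OXOO
ply 2, X at .OXX/OX.O | (0,0)=+0→XOXX/OX.O*; (1,2)=+0→.OXX/OXXO
ply 3, O at XOXX/OX.O | (1,2)=+0→XOXX/OXOO*
ply 4: XOXX/OXOO is terminal +0 (X); from ..XX/OX.O depth 8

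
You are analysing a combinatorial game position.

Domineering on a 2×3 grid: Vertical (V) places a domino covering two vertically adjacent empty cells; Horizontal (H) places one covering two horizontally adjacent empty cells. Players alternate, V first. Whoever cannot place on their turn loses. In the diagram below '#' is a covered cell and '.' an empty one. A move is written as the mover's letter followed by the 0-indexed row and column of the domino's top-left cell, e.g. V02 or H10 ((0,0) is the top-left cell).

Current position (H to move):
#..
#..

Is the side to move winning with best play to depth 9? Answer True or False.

H winning at [#../#..]: True

ply 1, H at #../#.. | H01=+1→###/#..*; H11=+1→#../###
ply 2: ###/#.. is terminal -1 (V); from #../#.. depth 9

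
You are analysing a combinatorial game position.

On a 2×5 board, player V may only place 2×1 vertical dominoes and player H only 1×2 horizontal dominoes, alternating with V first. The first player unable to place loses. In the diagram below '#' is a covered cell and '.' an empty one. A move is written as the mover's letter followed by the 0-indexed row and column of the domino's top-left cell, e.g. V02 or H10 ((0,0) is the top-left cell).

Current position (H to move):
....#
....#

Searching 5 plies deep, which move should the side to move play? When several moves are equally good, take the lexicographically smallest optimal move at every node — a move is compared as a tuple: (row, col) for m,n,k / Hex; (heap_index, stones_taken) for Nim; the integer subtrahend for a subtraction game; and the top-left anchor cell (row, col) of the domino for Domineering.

ply 1, H at ....#/....# | H00=-1→##..#/....#; H01=+1→.##.#/....#*; H02=-1→..###/....#; H10=-1→....#/##..#; H11=+1→....#/.##.#; H12=-1→....#/..###
ply 2, V at .##.#/....# | V00=-1→###.#/#...#*; V03=-1→.####/...##
ply 3, H at ###.#/#...# | H11=-1→###.#/###.#; H12=+1→###.#/#.###*
ply 4: ###.#/#.### is terminal -1 (V); from ....#/....# depth 5

H's best at [....#/....#]: H01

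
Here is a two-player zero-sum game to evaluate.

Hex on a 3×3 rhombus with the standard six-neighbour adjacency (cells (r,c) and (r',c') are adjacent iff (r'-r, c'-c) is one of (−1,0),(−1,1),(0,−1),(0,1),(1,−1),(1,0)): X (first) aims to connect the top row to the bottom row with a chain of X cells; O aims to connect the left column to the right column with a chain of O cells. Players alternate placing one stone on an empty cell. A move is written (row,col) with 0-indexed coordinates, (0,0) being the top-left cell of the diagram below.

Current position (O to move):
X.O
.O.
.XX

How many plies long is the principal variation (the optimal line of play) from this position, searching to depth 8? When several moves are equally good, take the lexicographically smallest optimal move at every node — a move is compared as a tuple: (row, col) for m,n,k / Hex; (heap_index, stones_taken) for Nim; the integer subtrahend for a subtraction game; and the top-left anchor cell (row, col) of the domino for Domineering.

PV length from [X.O/.O./.XX]: 3 plies

[X.O/.O./.XX] O move#1: (0,1):+1/XOO/.O./.XX*, (1,0):+1/X.O/OO./.XX, (1,2):+1/X.O/.OO/.XX, (2,0):+1/X.O/.O./OXX
[XOO/.O./.XX] X move#2: (1,0):-1/XOO/XO./.XX*, (1,2):-1/XOO/.OX/.XX, (2,0):-1/XOO/.O./XXX
[XOO/XO./.XX] O move#3: (1,2):-1/XOO/XOO/.XX, (2,0):+1/XOO/XO./OXX*
[XOO/XO./OXX] end (terminal -1, X#4); searched X.O/.O./.XX to 8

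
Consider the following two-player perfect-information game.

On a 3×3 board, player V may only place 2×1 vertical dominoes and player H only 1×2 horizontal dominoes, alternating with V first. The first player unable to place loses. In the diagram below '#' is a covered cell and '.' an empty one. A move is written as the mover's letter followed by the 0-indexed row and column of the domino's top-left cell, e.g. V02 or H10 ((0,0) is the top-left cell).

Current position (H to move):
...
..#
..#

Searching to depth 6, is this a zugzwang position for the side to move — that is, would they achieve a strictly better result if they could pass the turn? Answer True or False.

p1 H@[.../..#/..#]: H00[##./..#/..#]-1 H01[.##/..#/..#]-1 H10[.../###/..#]+1* H20[.../..#/###]-1
p2 V@[.../###/..#] terminal -1; root [.../..#/..#] d6
pass branch (V moves first from the same position):
  | p1 V@[.../..#/..#]: V00[#../#.#/..#]+1* V01[.#./.##/..#]+1 V10[.../#.#/#.#]+1 V11[.../.##/.##]+1
  | p2 H@[#../#.#/..#]: H01[###/#.#/..#]-1* H20[#../#.#/###]-1
  | p3 V@[###/#.#/..#]: V11[###/###/.##]+1*
  | p4 H@[###/###/.##] terminal -1; root [.../..#/..#] d6
H moving scores +1; H passing scores -1

zugzwang(.../..#/..#, H) = False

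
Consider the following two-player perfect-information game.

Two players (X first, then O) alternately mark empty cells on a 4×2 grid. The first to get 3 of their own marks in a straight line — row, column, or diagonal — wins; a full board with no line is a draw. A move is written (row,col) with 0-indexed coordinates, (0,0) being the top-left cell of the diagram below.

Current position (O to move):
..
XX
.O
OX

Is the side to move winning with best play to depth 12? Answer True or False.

O winning at [../XX/.O/OX]: False

[../XX/.O/OX] O move#1: (0,0):+0/O./XX/.O/OX*, (0,1):+0/.O/XX/.O/OX, (2,0):+0/../XX/OO/OX
[O./XX/.O/OX] X move#2: (0,1):+0/OX/XX/.O/OX*, (2,0):+0/O./XX/XO/OX
[OX/XX/.O/OX] O move#3: (2,0):+0/OX/XX/OO/OX*
[OX/XX/OO/OX] end (terminal +0, X#4); searched ../XX/.O/OX to 12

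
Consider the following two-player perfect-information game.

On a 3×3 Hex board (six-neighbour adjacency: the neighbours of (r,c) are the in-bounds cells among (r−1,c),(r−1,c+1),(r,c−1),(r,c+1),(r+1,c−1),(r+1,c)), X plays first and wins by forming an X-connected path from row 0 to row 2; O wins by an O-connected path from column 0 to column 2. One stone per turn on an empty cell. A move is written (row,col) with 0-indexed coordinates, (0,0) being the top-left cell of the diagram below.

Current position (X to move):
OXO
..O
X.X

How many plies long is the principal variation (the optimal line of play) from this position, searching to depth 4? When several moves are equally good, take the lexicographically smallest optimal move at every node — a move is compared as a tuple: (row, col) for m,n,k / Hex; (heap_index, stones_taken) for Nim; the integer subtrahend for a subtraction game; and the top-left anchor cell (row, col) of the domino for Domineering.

PV length from [OXO/..O/X.X]: 1 ply

p1 X@[OXO/..O/X.X]: (1,0)[OXO/X.O/X.X]+1* (1,1)[OXO/.XO/X.X]+1 (2,1)[OXO/..O/XXX]+1
p2 O@[OXO/X.O/X.X] terminal -1; root [OXO/..O/X.X] d4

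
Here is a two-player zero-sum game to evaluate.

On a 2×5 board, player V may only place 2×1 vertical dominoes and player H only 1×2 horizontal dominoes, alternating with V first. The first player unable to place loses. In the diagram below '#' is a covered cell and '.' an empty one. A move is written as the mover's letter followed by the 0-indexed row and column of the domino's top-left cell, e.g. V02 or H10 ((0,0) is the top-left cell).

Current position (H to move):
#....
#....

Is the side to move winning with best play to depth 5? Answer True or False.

ply 1, H at #..../#.... | H01=-1→###../#....; H02=+1→#.##./#....*; H03=-1→#..##/#....; H11=-1→#..../###..; H12=+1→#..../#.##.; H13=-1→#..../#..##
ply 2, V at #.##./#.... | V01=-1→####./##...*; V04=-1→#.###/#...#
ply 3, H at ####./##... | H12=-1→####./####.; H13=+1→####./##.##*
ply 4: ####./##.## is terminal -1 (V); from #..../#.... depth 5

H winning at [#..../#....]: True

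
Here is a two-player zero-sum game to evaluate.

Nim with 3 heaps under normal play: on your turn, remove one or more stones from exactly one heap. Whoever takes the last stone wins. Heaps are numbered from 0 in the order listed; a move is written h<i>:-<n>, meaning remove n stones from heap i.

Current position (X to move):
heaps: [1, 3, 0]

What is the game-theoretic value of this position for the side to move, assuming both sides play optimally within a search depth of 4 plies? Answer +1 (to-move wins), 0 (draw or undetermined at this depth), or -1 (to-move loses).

value((1,3,0), X) = +1

[(1,3,0)] X move#1: h0:-1:-1/(0,3,0), h1:-1:-1/(1,2,0), h1:-2:+1/(1,1,0)*, h1:-3:-1/(1,0,0)
[(1,1,0)] O move#2: h0:-1:-1/(0,1,0)*, h1:-1:-1/(1,0,0)
[(0,1,0)] X move#3: h1:-1:+1/(0,0,0)*
[(0,0,0)] end (terminal -1, O#4); searched (1,3,0) to 4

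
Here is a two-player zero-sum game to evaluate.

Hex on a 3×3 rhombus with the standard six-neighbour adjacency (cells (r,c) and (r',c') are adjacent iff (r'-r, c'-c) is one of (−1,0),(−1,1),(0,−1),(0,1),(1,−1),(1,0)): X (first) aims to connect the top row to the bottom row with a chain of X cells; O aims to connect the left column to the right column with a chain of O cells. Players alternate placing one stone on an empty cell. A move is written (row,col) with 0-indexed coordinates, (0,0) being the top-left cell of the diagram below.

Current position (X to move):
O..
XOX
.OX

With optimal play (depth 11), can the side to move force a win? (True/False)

[O../XOX/.OX] X move#1: (0,1):+1/OX./XOX/.OX*, (0,2):+1/O.X/XOX/.OX, (2,0):+1/O../XOX/XOX
[OX./XOX/.OX] O move#2: (0,2):-1/OXO/XOX/.OX*, (2,0):-1/OX./XOX/OOX
[OXO/XOX/.OX] X move#3: (2,0):+1/OXO/XOX/XOX*
[OXO/XOX/XOX] end (terminal -1, O#4); searched O../XOX/.OX to 11

X winning at [O../XOX/.OX]: True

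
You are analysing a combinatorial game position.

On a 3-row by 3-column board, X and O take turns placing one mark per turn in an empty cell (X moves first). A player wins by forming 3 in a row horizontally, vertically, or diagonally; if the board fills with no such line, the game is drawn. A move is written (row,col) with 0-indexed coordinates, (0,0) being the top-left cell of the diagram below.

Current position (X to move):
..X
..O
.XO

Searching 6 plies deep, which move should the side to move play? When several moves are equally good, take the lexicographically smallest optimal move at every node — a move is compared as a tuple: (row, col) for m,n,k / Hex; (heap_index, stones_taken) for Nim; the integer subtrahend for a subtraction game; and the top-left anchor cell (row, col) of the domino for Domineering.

p1 X@[..X/..O/.XO]: (0,0)[X.X/..O/.XO]+1* (0,1)[.XX/..O/.XO]+1 (1,0)[..X/X.O/.XO]+1 (1,1)[..X/.XO/.XO]+1 (2,0)[..X/..O/XXO]-1
p2 O@[X.X/..O/.XO]: (0,1)[XOX/..O/.XO]-1* (1,0)[X.X/O.O/.XO]-1 (1,1)[X.X/.OO/.XO]-1 (2,0)[X.X/..O/OXO]-1
p3 X@[XOX/..O/.XO]: (1,0)[XOX/X.O/.XO]+0 (1,1)[XOX/.XO/.XO]+0 (2,0)[XOX/..O/XXO]+1*
p4 O@[XOX/..O/XXO]: (1,0)[XOX/O.O/XXO]-1* (1,1)[XOX/.OO/XXO]-1
p5 X@[XOX/O.O/XXO]: (1,1)[XOX/OXO/XXO]+1*
p6 O@[XOX/OXO/XXO] terminal -1; root [..X/..O/.XO] d6

X's best at [..X/..O/.XO]: (0,0)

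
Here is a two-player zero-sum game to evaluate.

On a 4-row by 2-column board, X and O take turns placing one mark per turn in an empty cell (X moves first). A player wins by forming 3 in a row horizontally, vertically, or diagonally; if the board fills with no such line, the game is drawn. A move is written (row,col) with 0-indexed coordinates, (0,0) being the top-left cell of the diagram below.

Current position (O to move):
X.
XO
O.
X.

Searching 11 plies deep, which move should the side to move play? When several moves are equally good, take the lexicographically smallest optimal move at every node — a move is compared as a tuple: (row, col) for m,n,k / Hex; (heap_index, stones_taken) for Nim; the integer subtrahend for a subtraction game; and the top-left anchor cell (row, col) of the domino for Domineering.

O's best at [X./XO/O./X.]: (2,1)

[X./XO/O./X.] O move#1: (0,1):+0/XO/XO/O./X., (2,1):+1/X./XO/OO/X.*, (3,1):+0/X./XO/O./XO
[X./XO/OO/X.] X move#2: (0,1):-1/XX/XO/OO/X.*, (3,1):-1/X./XO/OO/XX
[XX/XO/OO/X.] O move#3: (3,1):+1/XX/XO/OO/XO*
[XX/XO/OO/XO] end (terminal -1, X#4); searched X./XO/O./X. to 11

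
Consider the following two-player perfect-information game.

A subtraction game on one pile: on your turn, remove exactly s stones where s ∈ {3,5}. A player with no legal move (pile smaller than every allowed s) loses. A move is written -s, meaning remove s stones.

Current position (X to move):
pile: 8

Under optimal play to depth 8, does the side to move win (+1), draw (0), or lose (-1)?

value(8, X) = -1

p1 X@[8]: -3[5]-1* -5[3]-1
p2 O@[5]: -3[2]+1* -5[0]+1
p3 X@[2] terminal -1; root [8] d8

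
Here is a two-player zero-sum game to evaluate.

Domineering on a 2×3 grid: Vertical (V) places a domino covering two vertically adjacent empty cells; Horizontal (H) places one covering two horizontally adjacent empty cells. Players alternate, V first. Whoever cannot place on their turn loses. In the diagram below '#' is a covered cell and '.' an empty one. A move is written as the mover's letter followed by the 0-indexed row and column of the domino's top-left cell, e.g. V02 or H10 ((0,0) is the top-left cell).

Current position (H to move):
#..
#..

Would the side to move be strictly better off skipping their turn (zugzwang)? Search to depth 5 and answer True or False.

zugzwang(#../#.., H) = False

ply 1, H at #../#.. | H01=+1→###/#..*; H11=+1→#../###
ply 2: ###/#.. is terminal -1 (V); from #../#.. depth 5
if H skipped the turn, V would face:
~ ply 1, V at #../#.. | V01=+1→##./##.*; V02=+1→#.#/#.#
~ ply 2: ##./##. is terminal -1 (H); from #../#.. depth 5
compare (H): move=+1 vs pass=-1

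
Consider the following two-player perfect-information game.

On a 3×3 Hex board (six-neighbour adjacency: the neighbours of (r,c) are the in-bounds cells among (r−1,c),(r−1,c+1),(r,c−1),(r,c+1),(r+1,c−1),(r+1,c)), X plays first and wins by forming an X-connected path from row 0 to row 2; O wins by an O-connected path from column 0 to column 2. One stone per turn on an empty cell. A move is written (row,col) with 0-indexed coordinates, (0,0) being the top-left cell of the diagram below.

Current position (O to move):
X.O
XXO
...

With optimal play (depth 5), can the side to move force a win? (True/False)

O winning at [X.O/XXO/...]: False

ply 1, O at X.O/XXO/... | (0,1)=-1→XOO/XXO/...*; (2,0)=-1→X.O/XXO/O..; (2,1)=-1→X.O/XXO/.O.; (2,2)=-1→X.O/XXO/..O
ply 2, X at XOO/XXO/... | (2,0)=+1→XOO/XXO/X..*; (2,1)=+1→XOO/XXO/.X.; (2,2)=+1→XOO/XXO/..X
ply 3: XOO/XXO/X.. is terminal -1 (O); from X.O/XXO/... depth 5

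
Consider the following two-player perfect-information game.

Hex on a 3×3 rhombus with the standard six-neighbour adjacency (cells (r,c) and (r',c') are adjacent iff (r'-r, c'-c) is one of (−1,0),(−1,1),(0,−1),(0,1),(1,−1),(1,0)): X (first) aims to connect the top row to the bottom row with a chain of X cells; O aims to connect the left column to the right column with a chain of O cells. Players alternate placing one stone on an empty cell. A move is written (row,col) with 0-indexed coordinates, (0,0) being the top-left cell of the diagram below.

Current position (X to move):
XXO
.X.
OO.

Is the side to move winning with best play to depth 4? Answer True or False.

p1 X@[XXO/.X./OO.]: (1,0)[XXO/XX./OO.]-1* (1,2)[XXO/.XX/OO.]-1 (2,2)[XXO/.X./OOX]-1
p2 O@[XXO/XX./OO.]: (1,2)[XXO/XXO/OO.]+1* (2,2)[XXO/XX./OOO]+1
p3 X@[XXO/XXO/OO.] terminal -1; root [XXO/.X./OO.] d4

X winning at [XXO/.X./OO.]: False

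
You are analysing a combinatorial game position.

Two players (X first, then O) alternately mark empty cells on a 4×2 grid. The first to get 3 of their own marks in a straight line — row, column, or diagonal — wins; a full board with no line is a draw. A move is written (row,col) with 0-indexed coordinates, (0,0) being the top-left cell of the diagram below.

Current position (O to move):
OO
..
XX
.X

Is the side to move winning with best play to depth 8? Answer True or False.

O winning at [OO/../XX/.X]: False

p1 O@[OO/../XX/.X]: (1,0)[OO/O./XX/.X]-1 (1,1)[OO/.O/XX/.X]+0* (3,0)[OO/../XX/OX]-1
p2 X@[OO/.O/XX/.X]: (1,0)[OO/XO/XX/.X]+0* (3,0)[OO/.O/XX/XX]+0
p3 O@[OO/XO/XX/.X]: (3,0)[OO/XO/XX/OX]+0*
p4 X@[OO/XO/XX/OX] terminal +0; root [OO/../XX/.X] d8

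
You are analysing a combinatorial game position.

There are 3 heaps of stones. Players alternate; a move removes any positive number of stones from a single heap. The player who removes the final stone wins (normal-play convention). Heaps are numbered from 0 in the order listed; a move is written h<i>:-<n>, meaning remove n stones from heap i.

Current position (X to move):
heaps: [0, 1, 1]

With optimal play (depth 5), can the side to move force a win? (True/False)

X winning at [(0,1,1)]: False

ply 1, X at (0,1,1) | h1:-1=-1→(0,0,1)*; h2:-1=-1→(0,1,0)
ply 2, O at (0,0,1) | h2:-1=+1→(0,0,0)*
ply 3: (0,0,0) is terminal -1 (X); from (0,1,1) depth 5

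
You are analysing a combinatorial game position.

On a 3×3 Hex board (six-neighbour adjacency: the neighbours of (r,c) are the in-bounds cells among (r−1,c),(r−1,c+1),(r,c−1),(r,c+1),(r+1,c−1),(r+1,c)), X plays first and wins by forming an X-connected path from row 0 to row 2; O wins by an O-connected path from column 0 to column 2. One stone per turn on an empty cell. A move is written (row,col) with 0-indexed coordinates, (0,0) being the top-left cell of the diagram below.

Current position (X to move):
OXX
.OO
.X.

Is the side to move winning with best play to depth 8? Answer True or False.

X winning at [OXX/.OO/.X.]: False

[OXX/.OO/.X.] X move#1: (1,0):-1/OXX/XOO/.X.*, (2,0):-1/OXX/.OO/XX., (2,2):-1/OXX/.OO/.XX
[OXX/XOO/.X.] O move#2: (2,0):+1/OXX/XOO/OX.*, (2,2):-1/OXX/XOO/.XO
[OXX/XOO/OX.] end (terminal -1, X#3); searched OXX/.OO/.X. to 8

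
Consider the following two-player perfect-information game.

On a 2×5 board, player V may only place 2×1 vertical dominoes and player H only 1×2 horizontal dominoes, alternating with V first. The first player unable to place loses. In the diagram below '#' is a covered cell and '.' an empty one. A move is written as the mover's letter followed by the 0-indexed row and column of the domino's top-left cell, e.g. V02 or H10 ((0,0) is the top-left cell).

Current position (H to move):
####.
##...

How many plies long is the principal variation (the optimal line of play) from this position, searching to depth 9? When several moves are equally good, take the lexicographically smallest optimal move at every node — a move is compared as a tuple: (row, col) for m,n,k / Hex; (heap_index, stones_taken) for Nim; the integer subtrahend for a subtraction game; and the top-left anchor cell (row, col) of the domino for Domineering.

PV length from [####./##...]: 1 ply

ply 1, H at ####./##... | H12=-1→####./####.; H13=+1→####./##.##*
ply 2: ####./##.## is terminal -1 (V); from ####./##... depth 9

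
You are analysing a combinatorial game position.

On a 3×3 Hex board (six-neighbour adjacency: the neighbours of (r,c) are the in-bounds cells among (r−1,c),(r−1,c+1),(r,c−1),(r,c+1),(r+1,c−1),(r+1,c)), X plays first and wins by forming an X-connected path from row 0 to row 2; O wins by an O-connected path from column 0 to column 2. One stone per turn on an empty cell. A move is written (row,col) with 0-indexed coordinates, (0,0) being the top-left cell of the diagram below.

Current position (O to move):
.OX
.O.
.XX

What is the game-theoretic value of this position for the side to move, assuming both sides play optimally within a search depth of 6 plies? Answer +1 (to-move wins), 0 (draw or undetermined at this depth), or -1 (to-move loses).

value(.OX/.O./.XX, O) = +1

p1 O@[.OX/.O./.XX]: (0,0)[OOX/.O./.XX]-1 (1,0)[.OX/OO./.XX]-1 (1,2)[.OX/.OO/.XX]+1* (2,0)[.OX/.O./OXX]-1
p2 X@[.OX/.OO/.XX]: (0,0)[XOX/.OO/.XX]-1* (1,0)[.OX/XOO/.XX]-1 (2,0)[.OX/.OO/XXX]-1
p3 O@[XOX/.OO/.XX]: (1,0)[XOX/OOO/.XX]+1* (2,0)[XOX/.OO/OXX]+1
p4 X@[XOX/OOO/.XX] terminal -1; root [.OX/.O./.XX] d6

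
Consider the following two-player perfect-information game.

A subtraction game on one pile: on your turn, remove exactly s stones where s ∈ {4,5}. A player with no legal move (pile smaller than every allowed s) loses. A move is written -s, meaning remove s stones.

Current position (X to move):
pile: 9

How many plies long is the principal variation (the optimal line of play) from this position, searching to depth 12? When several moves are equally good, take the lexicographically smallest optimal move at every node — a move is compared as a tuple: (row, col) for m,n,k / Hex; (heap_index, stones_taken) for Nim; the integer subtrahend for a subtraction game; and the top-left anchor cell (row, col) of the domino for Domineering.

PV length from [9]: 2 plies

ply 1, X at 9 | -4=-1→5*; -5=-1→4
ply 2, O at 5 | -4=+1→1*; -5=+1→0
ply 3: 1 is terminal -1 (X); from 9 depth 12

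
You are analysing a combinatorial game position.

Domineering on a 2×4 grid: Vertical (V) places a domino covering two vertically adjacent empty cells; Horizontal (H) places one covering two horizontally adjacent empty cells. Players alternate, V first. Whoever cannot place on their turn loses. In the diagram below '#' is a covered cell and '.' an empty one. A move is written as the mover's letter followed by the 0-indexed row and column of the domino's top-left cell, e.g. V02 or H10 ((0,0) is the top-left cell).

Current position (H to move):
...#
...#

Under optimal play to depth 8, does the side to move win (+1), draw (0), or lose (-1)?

value(...#/...#, H) = +1

p1 H@[...#/...#]: H00[##.#/...#]+1* H01[.###/...#]+1 H10[...#/##.#]+1 H11[...#/.###]+1
p2 V@[##.#/...#]: V02[####/..##]-1*
p3 H@[####/..##]: H10[####/####]+1*
p4 V@[####/####] terminal -1; root [...#/...#] d8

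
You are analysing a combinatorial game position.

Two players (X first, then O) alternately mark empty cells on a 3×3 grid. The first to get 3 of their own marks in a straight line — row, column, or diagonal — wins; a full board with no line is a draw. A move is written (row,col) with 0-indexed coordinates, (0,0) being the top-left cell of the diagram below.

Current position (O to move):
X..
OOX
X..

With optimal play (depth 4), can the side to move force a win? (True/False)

p1 O@[X../OOX/X..]: (0,1)[XO./OOX/X..]+0* (0,2)[X.O/OOX/X..]+0 (2,1)[X../OOX/XO.]+0 (2,2)[X../OOX/X.O]+0
p2 X@[XO./OOX/X..]: (0,2)[XOX/OOX/X..]-1 (2,1)[XO./OOX/XX.]+0* (2,2)[XO./OOX/X.X]-1
p3 O@[XO./OOX/XX.]: (0,2)[XOO/OOX/XX.]-1 (2,2)[XO./OOX/XXO]+0*
p4 X@[XO./OOX/XXO]: (0,2)[XOX/OOX/XXO]+0*
p5 O@[XOX/OOX/XXO] terminal +0; root [X../OOX/X..] d4

O winning at [X../OOX/X..]: False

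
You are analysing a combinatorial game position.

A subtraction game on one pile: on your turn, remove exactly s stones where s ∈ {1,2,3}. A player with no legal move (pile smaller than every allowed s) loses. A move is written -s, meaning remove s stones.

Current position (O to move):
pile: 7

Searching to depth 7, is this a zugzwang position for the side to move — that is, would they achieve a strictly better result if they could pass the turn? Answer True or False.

[7] O move#1: -1:-1/6, -2:-1/5, -3:+1/4*
[4] X move#2: -1:-1/3*, -2:-1/2, -3:-1/1
[3] O move#3: -1:-1/2, -2:-1/1, -3:+1/0*
[0] end (terminal -1, X#4); searched 7 to 7
pass branch (X moves first from the same position):
  | [7] X move#1: -1:-1/6, -2:-1/5, -3:+1/4*
  | [4] O move#2: -1:-1/3*, -2:-1/2, -3:-1/1
  | [3] X move#3: -1:-1/2, -2:-1/1, -3:+1/0*
  | [0] end (terminal -1, O#4); searched 7 to 7
O moving scores +1; O passing scores -1

zugzwang(7, O) = False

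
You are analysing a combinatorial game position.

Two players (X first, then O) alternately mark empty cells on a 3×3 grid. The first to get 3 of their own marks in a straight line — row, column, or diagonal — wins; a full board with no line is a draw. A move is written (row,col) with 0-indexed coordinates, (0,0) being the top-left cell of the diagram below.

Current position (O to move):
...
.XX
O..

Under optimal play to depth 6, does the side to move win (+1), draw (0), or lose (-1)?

value(.../.XX/O.., O) = 0

p1 O@[.../.XX/O..]: (0,0)[O../.XX/O..]-1 (0,1)[.O./.XX/O..]-1 (0,2)[..O/.XX/O..]-1 (1,0)[.../OXX/O..]+0* (2,1)[.../.XX/OO.]-1 (2,2)[.../.XX/O.O]-1
p2 X@[.../OXX/O..]: (0,0)[X../OXX/O..]+0* (0,1)[.X./OXX/O..]-1 (0,2)[..X/OXX/O..]-1 (2,1)[.../OXX/OX.]-1 (2,2)[.../OXX/O.X]-1
p3 O@[X../OXX/O..]: (0,1)[XO./OXX/O..]-1 (0,2)[X.O/OXX/O..]-1 (2,1)[X../OXX/OO.]-1 (2,2)[X../OXX/O.O]+0*
p4 X@[X../OXX/O.O]: (0,1)[XX./OXX/O.O]-1 (0,2)[X.X/OXX/O.O]-1 (2,1)[X../OXX/OXO]+0*
p5 O@[X../OXX/OXO]: (0,1)[XO./OXX/OXO]+0* (0,2)[X.O/OXX/OXO]-1
p6 X@[XO./OXX/OXO]: (0,2)[XOX/OXX/OXO]+0*
p7 O@[XOX/OXX/OXO] terminal +0; root [.../.XX/O..] d6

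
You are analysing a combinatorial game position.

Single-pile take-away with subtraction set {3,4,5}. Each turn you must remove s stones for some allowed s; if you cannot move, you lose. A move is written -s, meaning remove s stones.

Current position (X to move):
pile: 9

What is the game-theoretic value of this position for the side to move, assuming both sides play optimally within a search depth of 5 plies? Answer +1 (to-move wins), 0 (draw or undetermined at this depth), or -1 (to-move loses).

ply 1, X at 9 | -3=-1→6*; -4=-1→5; -5=-1→4
ply 2, O at 6 | -3=-1→3; -4=+1→2*; -5=+1→1
ply 3: 2 is terminal -1 (X); from 9 depth 5

value(9, X) = -1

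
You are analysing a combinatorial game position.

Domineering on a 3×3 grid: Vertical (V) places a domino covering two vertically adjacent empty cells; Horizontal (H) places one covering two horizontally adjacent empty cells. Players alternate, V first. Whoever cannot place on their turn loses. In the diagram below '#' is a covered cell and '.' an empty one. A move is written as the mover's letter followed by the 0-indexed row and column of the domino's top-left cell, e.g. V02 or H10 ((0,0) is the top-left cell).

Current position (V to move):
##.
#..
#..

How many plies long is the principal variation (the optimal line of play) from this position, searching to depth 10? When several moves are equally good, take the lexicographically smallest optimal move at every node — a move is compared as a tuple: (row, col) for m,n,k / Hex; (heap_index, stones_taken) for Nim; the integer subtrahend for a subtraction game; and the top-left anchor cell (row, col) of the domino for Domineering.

PV length from [##./#../#..]: 1 ply

[##./#../#..] V move#1: V02:-1/###/#.#/#.., V11:+1/##./##./##.*, V12:+1/##./#.#/#.#
[##./##./##.] end (terminal -1, H#2); searched ##./#../#.. to 10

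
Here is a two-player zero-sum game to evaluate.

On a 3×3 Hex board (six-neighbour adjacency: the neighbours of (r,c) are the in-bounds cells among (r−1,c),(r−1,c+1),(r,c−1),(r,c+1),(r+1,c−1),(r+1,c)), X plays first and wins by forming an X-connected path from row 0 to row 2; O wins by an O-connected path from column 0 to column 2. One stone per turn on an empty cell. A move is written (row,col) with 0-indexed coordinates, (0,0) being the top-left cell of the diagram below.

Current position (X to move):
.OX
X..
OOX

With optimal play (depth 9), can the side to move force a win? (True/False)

ply 1, X at .OX/X../OOX | (0,0)=-1→XOX/X../OOX; (1,1)=-1→.OX/XX./OOX; (1,2)=+1→.OX/X.X/OOX*
ply 2: .OX/X.X/OOX is terminal -1 (O); from .OX/X../OOX depth 9

X winning at [.OX/X../OOX]: True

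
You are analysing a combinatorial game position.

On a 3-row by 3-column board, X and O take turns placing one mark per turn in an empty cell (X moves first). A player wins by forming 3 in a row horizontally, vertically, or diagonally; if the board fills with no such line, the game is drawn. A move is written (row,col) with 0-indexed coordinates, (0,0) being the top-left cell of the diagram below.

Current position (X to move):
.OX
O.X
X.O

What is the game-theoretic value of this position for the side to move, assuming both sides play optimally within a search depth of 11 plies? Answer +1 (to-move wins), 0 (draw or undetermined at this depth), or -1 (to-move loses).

ply 1, X at .OX/O.X/X.O | (0,0)=+0→XOX/O.X/X.O; (1,1)=+1→.OX/OXX/X.O*; (2,1)=+0→.OX/O.X/XXO
ply 2: .OX/OXX/X.O is terminal -1 (O); from .OX/O.X/X.O depth 11

value(.OX/O.X/X.O, X) = +1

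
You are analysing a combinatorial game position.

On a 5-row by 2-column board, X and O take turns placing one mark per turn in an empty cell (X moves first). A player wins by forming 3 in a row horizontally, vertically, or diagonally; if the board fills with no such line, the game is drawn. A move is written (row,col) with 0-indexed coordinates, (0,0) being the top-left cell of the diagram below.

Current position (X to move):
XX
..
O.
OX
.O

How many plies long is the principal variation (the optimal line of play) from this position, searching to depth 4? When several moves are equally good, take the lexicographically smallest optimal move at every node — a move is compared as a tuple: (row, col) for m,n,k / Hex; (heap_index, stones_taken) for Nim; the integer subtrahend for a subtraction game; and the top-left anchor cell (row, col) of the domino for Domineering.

PV length from [XX/../O./OX/.O]: 2 plies

ply 1, X at XX/../O./OX/.O | (1,0)=-1→XX/X./O./OX/.O*; (1,1)=-1→XX/.X/O./OX/.O; (2,1)=-1→XX/../OX/OX/.O; (4,0)=-1→XX/../O./OX/XO
ply 2, O at XX/X./O./OX/.O | (1,1)=+0→XX/XO/O./OX/.O; (2,1)=+0→XX/X./OO/OX/.O; (4,0)=+1→XX/X./O./OX/OO*
ply 3: XX/X./O./OX/OO is terminal -1 (X); from XX/../O./OX/.O depth 4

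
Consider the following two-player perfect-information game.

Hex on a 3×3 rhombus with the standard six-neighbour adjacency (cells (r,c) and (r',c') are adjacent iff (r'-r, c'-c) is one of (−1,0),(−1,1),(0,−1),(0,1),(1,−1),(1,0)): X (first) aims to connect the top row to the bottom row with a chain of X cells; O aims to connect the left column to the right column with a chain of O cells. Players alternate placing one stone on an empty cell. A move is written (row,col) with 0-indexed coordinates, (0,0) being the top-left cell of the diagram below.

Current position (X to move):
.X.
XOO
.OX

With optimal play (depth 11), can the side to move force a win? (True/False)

p1 X@[.X./XOO/.OX]: (0,0)[XX./XOO/.OX]-1 (0,2)[.XX/XOO/.OX]-1 (2,0)[.X./XOO/XOX]+1*
p2 O@[.X./XOO/XOX] terminal -1; root [.X./XOO/.OX] d11

X winning at [.X./XOO/.OX]: True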